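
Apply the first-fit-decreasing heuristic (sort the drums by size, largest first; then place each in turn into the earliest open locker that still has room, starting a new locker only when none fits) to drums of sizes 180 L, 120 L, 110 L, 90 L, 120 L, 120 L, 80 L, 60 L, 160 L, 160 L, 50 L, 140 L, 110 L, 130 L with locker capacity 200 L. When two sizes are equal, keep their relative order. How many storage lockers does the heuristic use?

10

Sorted descending: 180, 160, 160, 140, 130, 120, 120, 120, 110, 110, 90, 80, 60, 50.
  180 → locker 1 (new)  [load 180/200]
  160 → locker 2 (new)  [load 160/200]
  160 → locker 3 (new)  [load 160/200]
  140 → locker 4 (new)  [load 140/200]
  130 → locker 5 (new)  [load 130/200]
  120 → locker 6 (new)  [load 120/200]
  120 → locker 7 (new)  [load 120/200]
  120 → locker 8 (new)  [load 120/200]
  110 → locker 9 (new)  [load 110/200]
  110 → locker 10 (new)  [load 110/200]
  90 → locker 9  [load 200/200]
  80 → locker 6  [load 200/200]
  60 → locker 4  [load 200/200]
  50 → locker 5  [load 180/200]
10 storage lockers opened.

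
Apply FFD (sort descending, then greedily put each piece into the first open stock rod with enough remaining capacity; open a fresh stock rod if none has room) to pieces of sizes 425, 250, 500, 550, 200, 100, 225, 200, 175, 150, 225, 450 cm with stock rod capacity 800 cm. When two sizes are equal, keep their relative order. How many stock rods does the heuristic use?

Sorted descending: 550, 500, 450, 425, 250, 225, 225, 200, 200, 175, 150, 100.
  550 → stock rod 1 (new)  [load 550/800]
  500 → stock rod 2 (new)  [load 500/800]
  450 → stock rod 3 (new)  [load 450/800]
  425 → stock rod 4 (new)  [load 425/800]
  250 → stock rod 1  [load 800/800]
  225 → stock rod 2  [load 725/800]
  225 → stock rod 3  [load 675/800]
  200 → stock rod 4  [load 625/800]
  200 → stock rod 5 (new)  [load 200/800]
  175 → stock rod 4  [load 800/800]
  150 → stock rod 5  [load 350/800]
  100 → stock rod 3  [load 775/800]
5 stock rods opened.

5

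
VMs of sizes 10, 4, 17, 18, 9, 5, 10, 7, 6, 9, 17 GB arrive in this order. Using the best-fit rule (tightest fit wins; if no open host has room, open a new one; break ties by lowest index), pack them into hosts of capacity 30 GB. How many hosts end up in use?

  10 → host 1 (new)  [load 10/30]
  4 → host 1  [load 14/30]
  17 → host 2 (new)  [load 17/30]
  18 → host 3 (new)  [load 18/30]
  9 → host 3  [load 27/30]
  5 → host 2  [load 22/30]
  10 → host 1  [load 24/30]
  7 → host 2  [load 29/30]
  6 → host 1  [load 30/30]
  9 → host 4 (new)  [load 9/30]
  17 → host 4  [load 26/30]
4 hosts opened.

4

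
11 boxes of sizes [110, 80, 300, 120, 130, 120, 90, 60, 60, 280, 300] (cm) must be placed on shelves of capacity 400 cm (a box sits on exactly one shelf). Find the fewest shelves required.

Total = 300 + 300 + 280 + 130 + 120 + 120 + 110 + 90 + 80 + 60 + 60 = 1650 cm.
Lower bound: ⌈1650/400⌉ = 5 shelves.
A packing using 5 shelves:
  shelf 1: 300 + 90 = 390
  shelf 2: 300 + 80 = 380
  shelf 3: 280 + 120 = 400
  shelf 4: 130 + 120 + 110 = 360
  shelf 5: 60 + 60 = 120
This matches the lower bound, so 5 is optimal.

5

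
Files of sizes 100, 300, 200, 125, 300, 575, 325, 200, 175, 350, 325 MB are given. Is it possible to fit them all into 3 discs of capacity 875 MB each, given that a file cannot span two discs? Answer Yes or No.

Total = 2975 MB; ⌈2975/875⌉ = 4.
At least 4 discs are required, but only 3 are allowed.

No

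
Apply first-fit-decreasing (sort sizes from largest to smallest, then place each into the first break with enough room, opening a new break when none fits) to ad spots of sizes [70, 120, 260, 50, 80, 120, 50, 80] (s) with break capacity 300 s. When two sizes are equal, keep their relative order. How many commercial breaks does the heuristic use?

Sorted descending: 260, 120, 120, 80, 80, 70, 50, 50.
  260 → break 1 (new)  [load 260/300]
  120 → break 2 (new)  [load 120/300]
  120 → break 2  [load 240/300]
  80 → break 3 (new)  [load 80/300]
  80 → break 3  [load 160/300]
  70 → break 3  [load 230/300]
  50 → break 2  [load 290/300]
  50 → break 3  [load 280/300]
3 commercial breaks opened.

3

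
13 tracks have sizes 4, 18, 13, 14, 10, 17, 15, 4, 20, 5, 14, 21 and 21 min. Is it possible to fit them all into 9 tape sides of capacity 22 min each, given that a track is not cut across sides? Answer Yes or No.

No

Total = 176 min; ⌈176/22⌉ = 8.
9 tracks each exceed half the capacity and cannot share a side, forcing at least 9 tape sides.
The bound of 9 does not rule out 9, but exhaustive search shows no assignment into 9 tape sides of capacity 22 min exists — the minimum is 10.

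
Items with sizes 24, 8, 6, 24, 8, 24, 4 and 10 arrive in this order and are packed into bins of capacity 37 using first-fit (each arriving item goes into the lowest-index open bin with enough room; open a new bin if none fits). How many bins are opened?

  24 → bin 1 (new)  [load 24/37]
  8 → bin 1  [load 32/37]
  6 → bin 2 (new)  [load 6/37]
  24 → bin 2  [load 30/37]
  8 → bin 3 (new)  [load 8/37]
  24 → bin 3  [load 32/37]
  4 → bin 1  [load 36/37]
  10 → bin 4 (new)  [load 10/37]
4 bins opened.

4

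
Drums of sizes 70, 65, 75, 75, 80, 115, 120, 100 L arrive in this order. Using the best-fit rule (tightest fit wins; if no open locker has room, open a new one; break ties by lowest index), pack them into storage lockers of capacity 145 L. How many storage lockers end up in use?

7

  70 → locker 1 (new)  [load 70/145]
  65 → locker 1  [load 135/145]
  75 → locker 2 (new)  [load 75/145]
  75 → locker 3 (new)  [load 75/145]
  80 → locker 4 (new)  [load 80/145]
  115 → locker 5 (new)  [load 115/145]
  120 → locker 6 (new)  [load 120/145]
  100 → locker 7 (new)  [load 100/145]
7 storage lockers opened.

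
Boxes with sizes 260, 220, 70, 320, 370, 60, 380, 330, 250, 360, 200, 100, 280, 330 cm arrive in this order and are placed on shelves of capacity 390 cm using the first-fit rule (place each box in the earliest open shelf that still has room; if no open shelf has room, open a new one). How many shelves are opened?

11

  260 → shelf 1 (new)  [load 260/390]
  220 → shelf 2 (new)  [load 220/390]
  70 → shelf 1  [load 330/390]
  320 → shelf 3 (new)  [load 320/390]
  370 → shelf 4 (new)  [load 370/390]
  60 → shelf 1  [load 390/390]
  380 → shelf 5 (new)  [load 380/390]
  330 → shelf 6 (new)  [load 330/390]
  250 → shelf 7 (new)  [load 250/390]
  360 → shelf 8 (new)  [load 360/390]
  200 → shelf 9 (new)  [load 200/390]
  100 → shelf 2  [load 320/390]
  280 → shelf 10 (new)  [load 280/390]
  330 → shelf 11 (new)  [load 330/390]
11 shelves opened.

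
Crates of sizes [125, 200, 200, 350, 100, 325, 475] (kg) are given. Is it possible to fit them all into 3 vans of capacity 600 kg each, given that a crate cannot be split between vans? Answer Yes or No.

Total = 1775 kg; ⌈1775/600⌉ = 3.
The bound of 3 does not rule out 3, but exhaustive search shows no assignment into 3 vans of capacity 600 kg exists — the minimum is 4.

No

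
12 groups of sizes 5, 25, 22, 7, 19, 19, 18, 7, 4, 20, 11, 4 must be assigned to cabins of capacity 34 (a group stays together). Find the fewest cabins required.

6

Total = 25 + 22 + 20 + 19 + 19 + 18 + 11 + 7 + 7 + 5 + 4 + 4 = 161.
Lower bound: ⌈161/34⌉ = 5 cabins.
Also, 6 groups each exceed 17, and no two of those can share a cabin, so at least 6 cabins are needed.
A packing using 6 cabins:
  cabin 1: 25 + 7 = 32
  cabin 2: 22 + 11 = 33
  cabin 3: 20 + 7 + 5 = 32
  cabin 4: 19 + 4 + 4 = 27
  cabin 5: 19 = 19
  cabin 6: 18 = 18
This matches the lower bound, so 6 is optimal.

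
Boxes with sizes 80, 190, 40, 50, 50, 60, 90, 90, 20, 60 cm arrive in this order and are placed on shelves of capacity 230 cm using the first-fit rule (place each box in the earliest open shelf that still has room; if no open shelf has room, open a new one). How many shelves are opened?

4

  80 → shelf 1 (new)  [load 80/230]
  190 → shelf 2 (new)  [load 190/230]
  40 → shelf 1  [load 120/230]
  50 → shelf 1  [load 170/230]
  50 → shelf 1  [load 220/230]
  60 → shelf 3 (new)  [load 60/230]
  90 → shelf 3  [load 150/230]
  90 → shelf 4 (new)  [load 90/230]
  20 → shelf 2  [load 210/230]
  60 → shelf 3  [load 210/230]
4 shelves opened.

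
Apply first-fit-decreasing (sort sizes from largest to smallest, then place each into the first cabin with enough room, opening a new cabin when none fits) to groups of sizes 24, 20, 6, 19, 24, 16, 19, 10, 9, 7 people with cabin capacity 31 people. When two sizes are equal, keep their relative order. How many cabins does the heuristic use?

6

Sorted descending: 24, 24, 20, 19, 19, 16, 10, 9, 7, 6.
  24 → cabin 1 (new)  [load 24/31]
  24 → cabin 2 (new)  [load 24/31]
  20 → cabin 3 (new)  [load 20/31]
  19 → cabin 4 (new)  [load 19/31]
  19 → cabin 5 (new)  [load 19/31]
  16 → cabin 6 (new)  [load 16/31]
  10 → cabin 3  [load 30/31]
  9 → cabin 4  [load 28/31]
  7 → cabin 1  [load 31/31]
  6 → cabin 2  [load 30/31]
6 cabins opened.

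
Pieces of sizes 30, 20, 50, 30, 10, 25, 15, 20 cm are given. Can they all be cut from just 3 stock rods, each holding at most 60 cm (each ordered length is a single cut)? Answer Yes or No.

No

Total = 200 cm; ⌈200/60⌉ = 4.
At least 4 stock rods are required, but only 3 are allowed.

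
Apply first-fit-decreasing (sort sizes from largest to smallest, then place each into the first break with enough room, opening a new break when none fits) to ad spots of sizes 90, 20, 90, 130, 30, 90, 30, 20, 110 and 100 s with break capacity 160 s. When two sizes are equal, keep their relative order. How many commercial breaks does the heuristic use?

6

Sorted descending: 130, 110, 100, 90, 90, 90, 30, 30, 20, 20.
  130 → break 1 (new)  [load 130/160]
  110 → break 2 (new)  [load 110/160]
  100 → break 3 (new)  [load 100/160]
  90 → break 4 (new)  [load 90/160]
  90 → break 5 (new)  [load 90/160]
  90 → break 6 (new)  [load 90/160]
  30 → break 1  [load 160/160]
  30 → break 2  [load 140/160]
  20 → break 2  [load 160/160]
  20 → break 3  [load 120/160]
6 commercial breaks opened.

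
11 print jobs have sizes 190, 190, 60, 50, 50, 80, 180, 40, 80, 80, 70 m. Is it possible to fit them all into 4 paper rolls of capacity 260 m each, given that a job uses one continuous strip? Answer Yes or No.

No

Total = 1070 m; ⌈1070/260⌉ = 5.
At least 5 paper rolls are required, but only 4 are allowed.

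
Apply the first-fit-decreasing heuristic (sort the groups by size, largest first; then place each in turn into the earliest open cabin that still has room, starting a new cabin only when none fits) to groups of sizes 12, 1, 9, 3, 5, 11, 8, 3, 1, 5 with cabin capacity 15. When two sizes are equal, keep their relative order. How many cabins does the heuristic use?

Sorted descending: 12, 11, 9, 8, 5, 5, 3, 3, 1, 1.
  12 → cabin 1 (new)  [load 12/15]
  11 → cabin 2 (new)  [load 11/15]
  9 → cabin 3 (new)  [load 9/15]
  8 → cabin 4 (new)  [load 8/15]
  5 → cabin 3  [load 14/15]
  5 → cabin 4  [load 13/15]
  3 → cabin 1  [load 15/15]
  3 → cabin 2  [load 14/15]
  1 → cabin 2  [load 15/15]
  1 → cabin 3  [load 15/15]
4 cabins opened.

4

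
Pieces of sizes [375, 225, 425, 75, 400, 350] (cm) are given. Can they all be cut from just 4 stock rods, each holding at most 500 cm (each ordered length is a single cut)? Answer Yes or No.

No

Total = 1850 cm; ⌈1850/500⌉ = 4.
The bound of 4 does not rule out 4, but exhaustive search shows no assignment into 4 stock rods of capacity 500 cm exists — the minimum is 5.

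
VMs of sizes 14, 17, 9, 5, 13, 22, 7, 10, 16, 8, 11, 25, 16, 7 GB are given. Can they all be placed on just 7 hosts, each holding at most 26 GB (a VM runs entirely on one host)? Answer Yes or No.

No

Total = 180 GB; ⌈180/26⌉ = 7.
The bound of 7 does not rule out 7, but exhaustive search shows no assignment into 7 hosts of capacity 26 GB exists — the minimum is 8.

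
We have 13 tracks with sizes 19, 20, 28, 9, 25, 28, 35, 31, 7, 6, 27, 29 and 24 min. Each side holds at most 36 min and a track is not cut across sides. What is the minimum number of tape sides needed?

10

Total = 35 + 31 + 29 + 28 + 28 + 27 + 25 + 24 + 20 + 19 + 9 + 7 + 6 = 288 min.
Lower bound: ⌈288/36⌉ = 8 tape sides.
Also, 10 tracks each exceed 18 min, and no two of those can share a side, so at least 10 tape sides are needed.
A packing using 10 tape sides:
  side 1: 35 = 35
  side 2: 31 = 31
  side 3: 29 + 7 = 36
  side 4: 28 + 6 = 34
  side 5: 28 = 28
  side 6: 27 + 9 = 36
  side 7: 25 = 25
  side 8: 24 = 24
  side 9: 20 = 20
  side 10: 19 = 19
This matches the lower bound, so 10 is optimal.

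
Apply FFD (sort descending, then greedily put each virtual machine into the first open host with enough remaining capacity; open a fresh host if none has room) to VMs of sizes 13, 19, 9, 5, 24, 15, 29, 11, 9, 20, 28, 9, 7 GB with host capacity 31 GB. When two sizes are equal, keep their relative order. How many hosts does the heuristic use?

7

Sorted descending: 29, 28, 24, 20, 19, 15, 13, 11, 9, 9, 9, 7, 5.
  29 → host 1 (new)  [load 29/31]
  28 → host 2 (new)  [load 28/31]
  24 → host 3 (new)  [load 24/31]
  20 → host 4 (new)  [load 20/31]
  19 → host 5 (new)  [load 19/31]
  15 → host 6 (new)  [load 15/31]
  13 → host 6  [load 28/31]
  11 → host 4  [load 31/31]
  9 → host 5  [load 28/31]
  9 → host 7 (new)  [load 9/31]
  9 → host 7  [load 18/31]
  7 → host 3  [load 31/31]
  5 → host 7  [load 23/31]
7 hosts opened.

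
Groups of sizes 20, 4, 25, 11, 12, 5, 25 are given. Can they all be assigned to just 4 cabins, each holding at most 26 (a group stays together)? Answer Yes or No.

No

Total = 102; ⌈102/26⌉ = 4.
The bound of 4 does not rule out 4, but exhaustive search shows no assignment into 4 cabins of capacity 26 exists — the minimum is 5.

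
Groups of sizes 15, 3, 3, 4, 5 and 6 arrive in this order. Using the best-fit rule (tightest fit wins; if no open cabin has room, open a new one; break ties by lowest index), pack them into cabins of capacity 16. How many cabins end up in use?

  15 → cabin 1 (new)  [load 15/16]
  3 → cabin 2 (new)  [load 3/16]
  3 → cabin 2  [load 6/16]
  4 → cabin 2  [load 10/16]
  5 → cabin 2  [load 15/16]
  6 → cabin 3 (new)  [load 6/16]
3 cabins opened.

3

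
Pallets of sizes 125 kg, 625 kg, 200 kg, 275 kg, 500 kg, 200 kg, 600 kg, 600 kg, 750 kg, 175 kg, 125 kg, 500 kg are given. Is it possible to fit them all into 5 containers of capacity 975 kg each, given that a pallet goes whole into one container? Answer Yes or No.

No

Total = 4675 kg; ⌈4675/975⌉ = 5.
6 pallets each exceed half the capacity and cannot share a container, forcing at least 6 containers.
At least 6 containers are required, but only 5 are allowed.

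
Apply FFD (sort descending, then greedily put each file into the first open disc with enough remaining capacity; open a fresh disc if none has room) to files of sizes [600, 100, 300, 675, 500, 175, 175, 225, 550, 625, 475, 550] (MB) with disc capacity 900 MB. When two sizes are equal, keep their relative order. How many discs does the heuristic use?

Sorted descending: 675, 625, 600, 550, 550, 500, 475, 300, 225, 175, 175, 100.
  675 → disc 1 (new)  [load 675/900]
  625 → disc 2 (new)  [load 625/900]
  600 → disc 3 (new)  [load 600/900]
  550 → disc 4 (new)  [load 550/900]
  550 → disc 5 (new)  [load 550/900]
  500 → disc 6 (new)  [load 500/900]
  475 → disc 7 (new)  [load 475/900]
  300 → disc 3  [load 900/900]
  225 → disc 1  [load 900/900]
  175 → disc 2  [load 800/900]
  175 → disc 4  [load 725/900]
  100 → disc 2  [load 900/900]
7 discs opened.

7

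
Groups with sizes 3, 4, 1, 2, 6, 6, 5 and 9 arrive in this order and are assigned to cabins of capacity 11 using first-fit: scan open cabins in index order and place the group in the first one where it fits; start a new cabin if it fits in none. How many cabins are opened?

4

  3 → cabin 1 (new)  [load 3/11]
  4 → cabin 1  [load 7/11]
  1 → cabin 1  [load 8/11]
  2 → cabin 1  [load 10/11]
  6 → cabin 2 (new)  [load 6/11]
  6 → cabin 3 (new)  [load 6/11]
  5 → cabin 2  [load 11/11]
  9 → cabin 4 (new)  [load 9/11]
4 cabins opened.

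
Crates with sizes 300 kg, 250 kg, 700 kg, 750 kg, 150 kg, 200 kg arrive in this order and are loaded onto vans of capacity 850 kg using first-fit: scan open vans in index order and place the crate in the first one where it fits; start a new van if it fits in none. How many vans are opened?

  300 → van 1 (new)  [load 300/850]
  250 → van 1  [load 550/850]
  700 → van 2 (new)  [load 700/850]
  750 → van 3 (new)  [load 750/850]
  150 → van 1  [load 700/850]
  200 → van 4 (new)  [load 200/850]
4 vans opened.

4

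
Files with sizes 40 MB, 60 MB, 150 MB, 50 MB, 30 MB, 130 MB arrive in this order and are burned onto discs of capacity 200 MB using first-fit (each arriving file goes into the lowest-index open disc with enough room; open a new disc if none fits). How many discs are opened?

  40 → disc 1 (new)  [load 40/200]
  60 → disc 1  [load 100/200]
  150 → disc 2 (new)  [load 150/200]
  50 → disc 1  [load 150/200]
  30 → disc 1  [load 180/200]
  130 → disc 3 (new)  [load 130/200]
3 discs opened.

3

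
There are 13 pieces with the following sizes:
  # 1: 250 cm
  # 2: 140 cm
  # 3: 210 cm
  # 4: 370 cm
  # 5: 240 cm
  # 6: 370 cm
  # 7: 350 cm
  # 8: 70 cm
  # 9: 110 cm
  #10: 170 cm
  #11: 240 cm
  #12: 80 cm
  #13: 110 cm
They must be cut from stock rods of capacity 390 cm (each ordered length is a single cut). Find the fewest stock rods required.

Total = 370 + 370 + 350 + 250 + 240 + 240 + 210 + 170 + 140 + 110 + 110 + 80 + 70 = 2710 cm.
Lower bound: ⌈2710/390⌉ = 7 stock rods.
A packing using 8 stock rods:
  stock rod 1: 370 = 370
  stock rod 2: 370 = 370
  stock rod 3: 350 = 350
  stock rod 4: 250 + 140 = 390
  stock rod 5: 240 + 110 = 350
  stock rod 6: 240 + 110 = 350
  stock rod 7: 210 + 170 = 380
  stock rod 8: 80 + 70 = 150
No arrangement into 7 stock rods stays within capacity, so 8 is optimal.

8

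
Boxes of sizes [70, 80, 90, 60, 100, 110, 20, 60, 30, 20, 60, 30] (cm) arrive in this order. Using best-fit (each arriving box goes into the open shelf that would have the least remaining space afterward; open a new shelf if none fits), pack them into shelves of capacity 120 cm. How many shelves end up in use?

  70 → shelf 1 (new)  [load 70/120]
  80 → shelf 2 (new)  [load 80/120]
  90 → shelf 3 (new)  [load 90/120]
  60 → shelf 4 (new)  [load 60/120]
  100 → shelf 5 (new)  [load 100/120]
  110 → shelf 6 (new)  [load 110/120]
  20 → shelf 5  [load 120/120]
  60 → shelf 4  [load 120/120]
  30 → shelf 3  [load 120/120]
  20 → shelf 2  [load 100/120]
  60 → shelf 7 (new)  [load 60/120]
  30 → shelf 1  [load 100/120]
7 shelves opened.

7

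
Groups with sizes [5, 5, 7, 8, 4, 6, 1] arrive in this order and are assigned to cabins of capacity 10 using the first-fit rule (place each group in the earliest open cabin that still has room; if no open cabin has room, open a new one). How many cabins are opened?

4

  5 → cabin 1 (new)  [load 5/10]
  5 → cabin 1  [load 10/10]
  7 → cabin 2 (new)  [load 7/10]
  8 → cabin 3 (new)  [load 8/10]
  4 → cabin 4 (new)  [load 4/10]
  6 → cabin 4  [load 10/10]
  1 → cabin 2  [load 8/10]
4 cabins opened.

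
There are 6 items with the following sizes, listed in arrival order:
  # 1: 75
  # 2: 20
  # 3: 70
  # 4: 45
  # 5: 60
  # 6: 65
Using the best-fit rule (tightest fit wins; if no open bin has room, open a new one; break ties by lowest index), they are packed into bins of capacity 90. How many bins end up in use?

  75 → bin 1 (new)  [load 75/90]
  20 → bin 2 (new)  [load 20/90]
  70 → bin 2  [load 90/90]
  45 → bin 3 (new)  [load 45/90]
  60 → bin 4 (new)  [load 60/90]
  65 → bin 5 (new)  [load 65/90]
5 bins opened.

5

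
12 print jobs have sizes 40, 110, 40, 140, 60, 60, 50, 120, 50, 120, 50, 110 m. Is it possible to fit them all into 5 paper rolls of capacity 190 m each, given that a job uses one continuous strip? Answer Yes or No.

Total = 950 m; ⌈950/190⌉ = 5.
The bound of 5 does not rule out 5, but exhaustive search shows no assignment into 5 paper rolls of capacity 190 m exists — the minimum is 6.

No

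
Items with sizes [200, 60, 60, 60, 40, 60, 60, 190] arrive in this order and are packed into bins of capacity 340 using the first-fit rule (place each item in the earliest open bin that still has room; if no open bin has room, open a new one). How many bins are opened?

  200 → bin 1 (new)  [load 200/340]
  60 → bin 1  [load 260/340]
  60 → bin 1  [load 320/340]
  60 → bin 2 (new)  [load 60/340]
  40 → bin 2  [load 100/340]
  60 → bin 2  [load 160/340]
  60 → bin 2  [load 220/340]
  190 → bin 3 (new)  [load 190/340]
3 bins opened.

3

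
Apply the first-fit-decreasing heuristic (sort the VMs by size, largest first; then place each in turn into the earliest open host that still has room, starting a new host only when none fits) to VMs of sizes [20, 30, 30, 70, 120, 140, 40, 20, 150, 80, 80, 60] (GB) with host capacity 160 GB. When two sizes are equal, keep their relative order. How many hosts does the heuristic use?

Sorted descending: 150, 140, 120, 80, 80, 70, 60, 40, 30, 30, 20, 20.
  150 → host 1 (new)  [load 150/160]
  140 → host 2 (new)  [load 140/160]
  120 → host 3 (new)  [load 120/160]
  80 → host 4 (new)  [load 80/160]
  80 → host 4  [load 160/160]
  70 → host 5 (new)  [load 70/160]
  60 → host 5  [load 130/160]
  40 → host 3  [load 160/160]
  30 → host 5  [load 160/160]
  30 → host 6 (new)  [load 30/160]
  20 → host 2  [load 160/160]
  20 → host 6  [load 50/160]
6 hosts opened.

6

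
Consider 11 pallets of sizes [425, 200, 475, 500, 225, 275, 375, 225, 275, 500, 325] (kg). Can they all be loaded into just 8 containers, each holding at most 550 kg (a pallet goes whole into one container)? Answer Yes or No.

Yes

A valid assignment using 8 containers:
  container 1: 500 = 500
  container 2: 500 = 500
  container 3: 475 = 475
  container 4: 425 = 425
  container 5: 375 = 375
  container 6: 325 + 225 = 550
  container 7: 275 + 275 = 550
  container 8: 225 + 200 = 425
Every load is within 550 kg, so 8 containers suffice.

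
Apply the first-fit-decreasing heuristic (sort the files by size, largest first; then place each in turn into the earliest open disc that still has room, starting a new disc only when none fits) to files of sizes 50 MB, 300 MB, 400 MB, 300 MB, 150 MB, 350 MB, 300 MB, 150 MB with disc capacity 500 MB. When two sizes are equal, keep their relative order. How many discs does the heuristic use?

Sorted descending: 400, 350, 300, 300, 300, 150, 150, 50.
  400 → disc 1 (new)  [load 400/500]
  350 → disc 2 (new)  [load 350/500]
  300 → disc 3 (new)  [load 300/500]
  300 → disc 4 (new)  [load 300/500]
  300 → disc 5 (new)  [load 300/500]
  150 → disc 2  [load 500/500]
  150 → disc 3  [load 450/500]
  50 → disc 1  [load 450/500]
5 discs opened.

5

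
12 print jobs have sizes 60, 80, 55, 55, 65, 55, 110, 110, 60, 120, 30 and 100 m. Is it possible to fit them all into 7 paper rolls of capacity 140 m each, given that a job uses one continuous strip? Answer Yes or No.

Total = 900 m; ⌈900/140⌉ = 7.
The bound of 7 does not rule out 7, but exhaustive search shows no assignment into 7 paper rolls of capacity 140 m exists — the minimum is 8.

No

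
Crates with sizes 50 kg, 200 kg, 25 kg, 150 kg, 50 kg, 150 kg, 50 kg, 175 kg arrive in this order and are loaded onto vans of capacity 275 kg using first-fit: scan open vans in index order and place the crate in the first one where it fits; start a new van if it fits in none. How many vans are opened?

4

  50 → van 1 (new)  [load 50/275]
  200 → van 1  [load 250/275]
  25 → van 1  [load 275/275]
  150 → van 2 (new)  [load 150/275]
  50 → van 2  [load 200/275]
  150 → van 3 (new)  [load 150/275]
  50 → van 2  [load 250/275]
  175 → van 4 (new)  [load 175/275]
4 vans opened.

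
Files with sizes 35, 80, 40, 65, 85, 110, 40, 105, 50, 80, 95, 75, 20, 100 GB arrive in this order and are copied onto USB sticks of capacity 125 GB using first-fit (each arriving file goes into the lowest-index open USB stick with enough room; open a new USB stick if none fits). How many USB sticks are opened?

  35 → USB stick 1 (new)  [load 35/125]
  80 → USB stick 1  [load 115/125]
  40 → USB stick 2 (new)  [load 40/125]
  65 → USB stick 2  [load 105/125]
  85 → USB stick 3 (new)  [load 85/125]
  110 → USB stick 4 (new)  [load 110/125]
  40 → USB stick 3  [load 125/125]
  105 → USB stick 5 (new)  [load 105/125]
  50 → USB stick 6 (new)  [load 50/125]
  80 → USB stick 7 (new)  [load 80/125]
  95 → USB stick 8 (new)  [load 95/125]
  75 → USB stick 6  [load 125/125]
  20 → USB stick 2  [load 125/125]
  100 → USB stick 9 (new)  [load 100/125]
9 USB sticks opened.

9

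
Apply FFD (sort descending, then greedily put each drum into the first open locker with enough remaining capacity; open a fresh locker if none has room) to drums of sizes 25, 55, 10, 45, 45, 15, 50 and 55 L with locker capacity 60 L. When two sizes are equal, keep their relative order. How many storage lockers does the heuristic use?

Sorted descending: 55, 55, 50, 45, 45, 25, 15, 10.
  55 → locker 1 (new)  [load 55/60]
  55 → locker 2 (new)  [load 55/60]
  50 → locker 3 (new)  [load 50/60]
  45 → locker 4 (new)  [load 45/60]
  45 → locker 5 (new)  [load 45/60]
  25 → locker 6 (new)  [load 25/60]
  15 → locker 4  [load 60/60]
  10 → locker 3  [load 60/60]
6 storage lockers opened.

6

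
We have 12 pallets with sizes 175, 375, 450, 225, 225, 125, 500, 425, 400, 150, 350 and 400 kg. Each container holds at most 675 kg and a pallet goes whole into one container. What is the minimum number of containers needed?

Total = 500 + 450 + 425 + 400 + 400 + 375 + 350 + 225 + 225 + 175 + 150 + 125 = 3800 kg.
Lower bound: ⌈3800/675⌉ = 6 containers.
Also, 7 pallets each exceed 675/2 kg, and no two of those can share a container, so at least 7 containers are needed.
A packing using 7 containers:
  container 1: 500 + 175 = 675
  container 2: 450 + 225 = 675
  container 3: 425 + 225 = 650
  container 4: 400 + 150 + 125 = 675
  container 5: 400 = 400
  container 6: 375 = 375
  container 7: 350 = 350
This matches the lower bound, so 7 is optimal.

7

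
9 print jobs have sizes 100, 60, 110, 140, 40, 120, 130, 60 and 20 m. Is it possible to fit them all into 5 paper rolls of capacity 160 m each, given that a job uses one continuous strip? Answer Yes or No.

No

Total = 780 m; ⌈780/160⌉ = 5.
The bound of 5 does not rule out 5, but exhaustive search shows no assignment into 5 paper rolls of capacity 160 m exists — the minimum is 6.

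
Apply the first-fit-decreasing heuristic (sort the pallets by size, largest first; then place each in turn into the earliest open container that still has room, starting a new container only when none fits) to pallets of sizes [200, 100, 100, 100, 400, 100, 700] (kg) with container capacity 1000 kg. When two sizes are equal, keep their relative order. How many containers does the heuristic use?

Sorted descending: 700, 400, 200, 100, 100, 100, 100.
  700 → container 1 (new)  [load 700/1000]
  400 → container 2 (new)  [load 400/1000]
  200 → container 1  [load 900/1000]
  100 → container 1  [load 1000/1000]
  100 → container 2  [load 500/1000]
  100 → container 2  [load 600/1000]
  100 → container 2  [load 700/1000]
2 containers opened.

2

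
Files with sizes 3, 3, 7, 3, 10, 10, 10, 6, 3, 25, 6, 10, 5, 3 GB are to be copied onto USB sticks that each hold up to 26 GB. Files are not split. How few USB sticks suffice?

5

Total = 25 + 10 + 10 + 10 + 10 + 7 + 6 + 6 + 5 + 3 + 3 + 3 + 3 + 3 = 104 GB.
Lower bound: ⌈104/26⌉ = 4 USB sticks.
A packing using 5 USB sticks:
  USB stick 1: 25 = 25
  USB stick 2: 10 + 10 + 6 = 26
  USB stick 3: 10 + 10 + 6 = 26
  USB stick 4: 7 + 5 + 3 + 3 + 3 + 3 = 24
  USB stick 5: 3 = 3
No arrangement into 4 USB sticks stays within capacity, so 5 is optimal.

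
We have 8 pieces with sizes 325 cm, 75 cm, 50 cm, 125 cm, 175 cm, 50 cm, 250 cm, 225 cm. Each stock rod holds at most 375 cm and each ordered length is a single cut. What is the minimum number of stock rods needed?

Total = 325 + 250 + 225 + 175 + 125 + 75 + 50 + 50 = 1275 cm.
Lower bound: ⌈1275/375⌉ = 4 stock rods.
A packing using 4 stock rods:
  stock rod 1: 325 + 50 = 375
  stock rod 2: 250 + 125 = 375
  stock rod 3: 225 + 75 + 50 = 350
  stock rod 4: 175 = 175
This matches the lower bound, so 4 is optimal.

4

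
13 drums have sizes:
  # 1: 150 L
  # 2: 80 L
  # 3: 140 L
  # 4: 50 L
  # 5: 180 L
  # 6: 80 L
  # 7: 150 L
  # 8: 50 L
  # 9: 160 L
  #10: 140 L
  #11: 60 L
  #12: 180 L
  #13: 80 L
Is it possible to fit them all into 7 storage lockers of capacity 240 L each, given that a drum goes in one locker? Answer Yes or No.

A valid assignment using 7 storage lockers:
  locker 1: 180 + 60 = 240
  locker 2: 180 + 50 = 230
  locker 3: 160 + 80 = 240
  locker 4: 150 + 80 = 230
  locker 5: 150 + 80 = 230
  locker 6: 140 + 50 = 190
  locker 7: 140 = 140
Every load is within 240 L, so 7 storage lockers suffice.

Yes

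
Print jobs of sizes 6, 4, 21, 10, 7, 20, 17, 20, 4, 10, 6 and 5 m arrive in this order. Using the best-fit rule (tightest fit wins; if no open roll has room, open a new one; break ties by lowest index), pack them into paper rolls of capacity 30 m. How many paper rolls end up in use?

5

  6 → roll 1 (new)  [load 6/30]
  4 → roll 1  [load 10/30]
  21 → roll 2 (new)  [load 21/30]
  10 → roll 1  [load 20/30]
  7 → roll 2  [load 28/30]
  20 → roll 3 (new)  [load 20/30]
  17 → roll 4 (new)  [load 17/30]
  20 → roll 5 (new)  [load 20/30]
  4 → roll 1  [load 24/30]
  10 → roll 3  [load 30/30]
  6 → roll 1  [load 30/30]
  5 → roll 5  [load 25/30]
5 paper rolls opened.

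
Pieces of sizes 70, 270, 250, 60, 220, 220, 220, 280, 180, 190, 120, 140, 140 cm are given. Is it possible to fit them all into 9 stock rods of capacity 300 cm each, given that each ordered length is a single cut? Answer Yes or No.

Yes

A valid assignment using 9 stock rods:
  stock rod 1: 280 = 280
  stock rod 2: 270 = 270
  stock rod 3: 250 = 250
  stock rod 4: 220 + 70 = 290
  stock rod 5: 220 + 60 = 280
  stock rod 6: 220 = 220
  stock rod 7: 190 = 190
  stock rod 8: 180 + 120 = 300
  stock rod 9: 140 + 140 = 280
Every load is within 300 cm, so 9 stock rods suffice.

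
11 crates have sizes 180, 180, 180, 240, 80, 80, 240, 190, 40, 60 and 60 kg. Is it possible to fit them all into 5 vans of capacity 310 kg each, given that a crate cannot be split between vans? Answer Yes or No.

No

Total = 1530 kg; ⌈1530/310⌉ = 5.
6 crates each exceed half the capacity and cannot share a van, forcing at least 6 vans.
At least 6 vans are required, but only 5 are allowed.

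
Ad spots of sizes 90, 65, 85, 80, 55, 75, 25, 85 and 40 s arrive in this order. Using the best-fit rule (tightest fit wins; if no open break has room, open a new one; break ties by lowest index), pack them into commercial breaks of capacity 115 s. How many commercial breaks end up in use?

  90 → break 1 (new)  [load 90/115]
  65 → break 2 (new)  [load 65/115]
  85 → break 3 (new)  [load 85/115]
  80 → break 4 (new)  [load 80/115]
  55 → break 5 (new)  [load 55/115]
  75 → break 6 (new)  [load 75/115]
  25 → break 1  [load 115/115]
  85 → break 7 (new)  [load 85/115]
  40 → break 6  [load 115/115]
7 commercial breaks opened.

7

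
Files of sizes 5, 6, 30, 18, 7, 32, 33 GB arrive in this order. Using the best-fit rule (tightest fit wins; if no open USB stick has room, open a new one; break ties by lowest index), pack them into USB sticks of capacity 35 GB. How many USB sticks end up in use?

  5 → USB stick 1 (new)  [load 5/35]
  6 → USB stick 1  [load 11/35]
  30 → USB stick 2 (new)  [load 30/35]
  18 → USB stick 1  [load 29/35]
  7 → USB stick 3 (new)  [load 7/35]
  32 → USB stick 4 (new)  [load 32/35]
  33 → USB stick 5 (new)  [load 33/35]
5 USB sticks opened.

5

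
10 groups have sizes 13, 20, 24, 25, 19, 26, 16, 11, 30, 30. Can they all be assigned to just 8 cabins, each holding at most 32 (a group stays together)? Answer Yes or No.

Yes

A valid assignment using 8 cabins:
  cabin 1: 30 = 30
  cabin 2: 30 = 30
  cabin 3: 26 = 26
  cabin 4: 25 = 25
  cabin 5: 24 = 24
  cabin 6: 20 + 11 = 31
  cabin 7: 19 + 13 = 32
  cabin 8: 16 = 16
Every load is within 32, so 8 cabins suffice.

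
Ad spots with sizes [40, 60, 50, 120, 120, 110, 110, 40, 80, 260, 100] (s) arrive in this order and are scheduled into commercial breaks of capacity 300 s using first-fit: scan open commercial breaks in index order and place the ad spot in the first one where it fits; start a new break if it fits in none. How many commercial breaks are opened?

  40 → break 1 (new)  [load 40/300]
  60 → break 1  [load 100/300]
  50 → break 1  [load 150/300]
  120 → break 1  [load 270/300]
  120 → break 2 (new)  [load 120/300]
  110 → break 2  [load 230/300]
  110 → break 3 (new)  [load 110/300]
  40 → break 2  [load 270/300]
  80 → break 3  [load 190/300]
  260 → break 4 (new)  [load 260/300]
  100 → break 3  [load 290/300]
4 commercial breaks opened.

4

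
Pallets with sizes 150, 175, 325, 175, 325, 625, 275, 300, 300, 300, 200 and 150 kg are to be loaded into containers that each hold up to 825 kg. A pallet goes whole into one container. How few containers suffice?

Total = 625 + 325 + 325 + 300 + 300 + 300 + 275 + 200 + 175 + 175 + 150 + 150 = 3300 kg.
Lower bound: ⌈3300/825⌉ = 4 containers.
A packing using 5 containers:
  container 1: 625 + 200 = 825
  container 2: 325 + 325 + 175 = 825
  container 3: 300 + 300 + 175 = 775
  container 4: 300 + 275 + 150 = 725
  container 5: 150 = 150
No arrangement into 4 containers stays within capacity, so 5 is optimal.

5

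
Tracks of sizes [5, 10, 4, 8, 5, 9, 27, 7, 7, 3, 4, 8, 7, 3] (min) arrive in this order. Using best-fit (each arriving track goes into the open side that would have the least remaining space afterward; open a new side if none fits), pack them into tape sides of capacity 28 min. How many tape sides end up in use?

4

  5 → side 1 (new)  [load 5/28]
  10 → side 1  [load 15/28]
  4 → side 1  [load 19/28]
  8 → side 1  [load 27/28]
  5 → side 2 (new)  [load 5/28]
  9 → side 2  [load 14/28]
  27 → side 3 (new)  [load 27/28]
  7 → side 2  [load 21/28]
  7 → side 2  [load 28/28]
  3 → side 4 (new)  [load 3/28]
  4 → side 4  [load 7/28]
  8 → side 4  [load 15/28]
  7 → side 4  [load 22/28]
  3 → side 4  [load 25/28]
4 tape sides opened.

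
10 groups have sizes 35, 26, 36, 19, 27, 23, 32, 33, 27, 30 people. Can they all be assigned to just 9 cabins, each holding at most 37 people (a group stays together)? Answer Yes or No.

Total = 288 people; ⌈288/37⌉ = 8.
10 groups each exceed half the capacity and cannot share a cabin, forcing at least 10 cabins.
At least 10 cabins are required, but only 9 are allowed.

No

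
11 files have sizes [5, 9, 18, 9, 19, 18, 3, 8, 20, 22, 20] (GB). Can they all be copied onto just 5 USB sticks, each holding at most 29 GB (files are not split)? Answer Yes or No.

No

Total = 151 GB; ⌈151/29⌉ = 6.
At least 6 USB sticks are required, but only 5 are allowed.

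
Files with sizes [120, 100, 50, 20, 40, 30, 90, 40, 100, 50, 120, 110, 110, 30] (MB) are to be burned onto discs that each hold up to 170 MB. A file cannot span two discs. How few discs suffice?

7

Total = 120 + 120 + 110 + 110 + 100 + 100 + 90 + 50 + 50 + 40 + 40 + 30 + 30 + 20 = 1010 MB.
Lower bound: ⌈1010/170⌉ = 6 discs.
Also, 7 files each exceed 85 MB, and no two of those can share a disc, so at least 7 discs are needed.
A packing using 7 discs:
  disc 1: 120 + 50 = 170
  disc 2: 120 + 50 = 170
  disc 3: 110 + 40 + 20 = 170
  disc 4: 110 + 40 = 150
  disc 5: 100 + 30 + 30 = 160
  disc 6: 100 = 100
  disc 7: 90 = 90
This matches the lower bound, so 7 is optimal.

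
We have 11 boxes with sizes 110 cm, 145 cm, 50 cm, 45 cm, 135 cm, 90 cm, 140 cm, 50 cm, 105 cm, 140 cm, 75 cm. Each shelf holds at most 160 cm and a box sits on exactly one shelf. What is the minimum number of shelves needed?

8

Total = 145 + 140 + 140 + 135 + 110 + 105 + 90 + 75 + 50 + 50 + 45 = 1085 cm.
Lower bound: ⌈1085/160⌉ = 7 shelves.
A packing using 8 shelves:
  shelf 1: 145 = 145
  shelf 2: 140 = 140
  shelf 3: 140 = 140
  shelf 4: 135 = 135
  shelf 5: 110 + 50 = 160
  shelf 6: 105 + 50 = 155
  shelf 7: 90 + 45 = 135
  shelf 8: 75 = 75
No arrangement into 7 shelves stays within capacity, so 8 is optimal.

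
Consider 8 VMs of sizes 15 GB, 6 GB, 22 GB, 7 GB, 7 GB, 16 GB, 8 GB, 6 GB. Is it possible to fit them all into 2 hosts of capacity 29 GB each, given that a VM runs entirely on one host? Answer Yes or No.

No

Total = 87 GB; ⌈87/29⌉ = 3.
At least 3 hosts are required, but only 2 are allowed.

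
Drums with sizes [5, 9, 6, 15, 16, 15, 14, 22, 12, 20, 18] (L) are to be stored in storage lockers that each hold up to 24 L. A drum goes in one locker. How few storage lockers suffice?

8

Total = 22 + 20 + 18 + 16 + 15 + 15 + 14 + 12 + 9 + 6 + 5 = 152 L.
Lower bound: ⌈152/24⌉ = 7 storage lockers.
A packing using 8 storage lockers:
  locker 1: 22 = 22
  locker 2: 20 = 20
  locker 3: 18 + 6 = 24
  locker 4: 16 + 5 = 21
  locker 5: 15 + 9 = 24
  locker 6: 15 = 15
  locker 7: 14 = 14
  locker 8: 12 = 12
No arrangement into 7 storage lockers stays within capacity, so 8 is optimal.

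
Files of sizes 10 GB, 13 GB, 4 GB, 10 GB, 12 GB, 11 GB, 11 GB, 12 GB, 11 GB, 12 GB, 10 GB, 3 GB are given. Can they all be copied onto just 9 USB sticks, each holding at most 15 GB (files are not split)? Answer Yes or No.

No

Total = 119 GB; ⌈119/15⌉ = 8.
10 files each exceed half the capacity and cannot share a USB stick, forcing at least 10 USB sticks.
At least 10 USB sticks are required, but only 9 are allowed.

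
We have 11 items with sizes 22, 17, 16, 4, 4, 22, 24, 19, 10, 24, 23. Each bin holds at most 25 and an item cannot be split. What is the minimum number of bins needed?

Total = 24 + 24 + 23 + 22 + 22 + 19 + 17 + 16 + 10 + 4 + 4 = 185.
Lower bound: ⌈185/25⌉ = 8 bins.
A packing using 9 bins:
  bin 1: 24 = 24
  bin 2: 24 = 24
  bin 3: 23 = 23
  bin 4: 22 = 22
  bin 5: 22 = 22
  bin 6: 19 + 4 = 23
  bin 7: 17 + 4 = 21
  bin 8: 16 = 16
  bin 9: 10 = 10
No arrangement into 8 bins stays within capacity, so 9 is optimal.

9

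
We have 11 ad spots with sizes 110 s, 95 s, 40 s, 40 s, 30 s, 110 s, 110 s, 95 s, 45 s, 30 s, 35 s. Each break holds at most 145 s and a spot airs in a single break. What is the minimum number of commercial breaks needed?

6

Total = 110 + 110 + 110 + 95 + 95 + 45 + 40 + 40 + 35 + 30 + 30 = 740 s.
Lower bound: ⌈740/145⌉ = 6 commercial breaks.
A packing using 6 commercial breaks:
  break 1: 110 + 35 = 145
  break 2: 110 + 30 = 140
  break 3: 110 + 30 = 140
  break 4: 95 + 45 = 140
  break 5: 95 + 40 = 135
  break 6: 40 = 40
This matches the lower bound, so 6 is optimal.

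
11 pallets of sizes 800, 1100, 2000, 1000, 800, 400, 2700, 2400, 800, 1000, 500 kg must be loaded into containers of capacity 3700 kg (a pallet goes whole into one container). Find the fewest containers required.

4

Total = 2700 + 2400 + 2000 + 1100 + 1000 + 1000 + 800 + 800 + 800 + 500 + 400 = 13500 kg.
Lower bound: ⌈13500/3700⌉ = 4 containers.
A packing using 4 containers:
  container 1: 2700 + 1000 = 3700
  container 2: 2400 + 1100 = 3500
  container 3: 2000 + 1000 + 500 = 3500
  container 4: 800 + 800 + 800 + 400 = 2800
This matches the lower bound, so 4 is optimal.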